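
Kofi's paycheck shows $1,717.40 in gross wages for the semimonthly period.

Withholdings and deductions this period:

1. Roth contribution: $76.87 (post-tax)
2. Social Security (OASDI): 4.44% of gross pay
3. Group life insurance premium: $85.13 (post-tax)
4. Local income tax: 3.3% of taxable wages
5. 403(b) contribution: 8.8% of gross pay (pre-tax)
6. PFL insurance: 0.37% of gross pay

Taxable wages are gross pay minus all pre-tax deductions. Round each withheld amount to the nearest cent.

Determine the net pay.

403(b) contribution: $1,717.40 × 0.088 = $151.13
Taxable wages = $1,717.40 − $151.13 = $1,566.27
Local income tax: $1,566.27 × 0.033 = $51.69
Social Security (OASDI): $1,717.40 × 0.0444 = $76.25
PFL insurance: $1,717.40 × 0.0037 = $6.35
Roth contribution: $76.87
Group life insurance premium: $85.13
Total deductions = $151.13 + $51.69 + $76.25 + $6.35 + $76.87 + $85.13 = $447.42
Net pay = $1,717.40 − $447.42 = $1,269.98

$1,269.98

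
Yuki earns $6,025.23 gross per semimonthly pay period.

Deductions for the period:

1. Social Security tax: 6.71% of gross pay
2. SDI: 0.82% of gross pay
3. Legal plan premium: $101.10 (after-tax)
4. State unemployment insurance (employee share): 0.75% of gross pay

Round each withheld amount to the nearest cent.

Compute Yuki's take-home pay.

State unemployment insurance (employee share): $6,025.23 × 0.0075 = $45.19
Social Security tax: $6,025.23 × 0.0671 = $404.29
SDI: $6,025.23 × 0.0082 = $49.41
Legal plan premium: $101.10
Total deductions = $45.19 + $404.29 + $49.41 + $101.10 = $599.99
Net pay = $6,025.23 − $599.99 = $5,425.24

$5,425.24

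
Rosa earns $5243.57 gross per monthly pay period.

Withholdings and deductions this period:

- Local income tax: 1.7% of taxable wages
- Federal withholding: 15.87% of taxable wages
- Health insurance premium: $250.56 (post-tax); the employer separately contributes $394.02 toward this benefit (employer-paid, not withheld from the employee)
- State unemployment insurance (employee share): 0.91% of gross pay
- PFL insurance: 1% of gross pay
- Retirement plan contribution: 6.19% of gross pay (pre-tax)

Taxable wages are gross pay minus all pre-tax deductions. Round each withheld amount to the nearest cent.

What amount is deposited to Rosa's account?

Retirement plan contribution: $5243.57 × 0.0619 = $324.58
Taxable wages = $5243.57 − $324.58 = $4918.99
Local income tax: $4918.99 × 0.017 = $83.62
Federal withholding: $4918.99 × 0.1587 = $780.64
State unemployment insurance (employee share): $5243.57 × 0.0091 = $47.72
PFL insurance: $5243.57 × 0.01 = $52.44
Health insurance premium: $250.56
(Employer's $394.02 toward health insurance premium is not withheld from the employee.)
Total deductions = $324.58 + $83.62 + $780.64 + $47.72 + $52.44 + $250.56 = $1539.56
Net pay = $5243.57 − $1539.56 = $3704.01

$3704.01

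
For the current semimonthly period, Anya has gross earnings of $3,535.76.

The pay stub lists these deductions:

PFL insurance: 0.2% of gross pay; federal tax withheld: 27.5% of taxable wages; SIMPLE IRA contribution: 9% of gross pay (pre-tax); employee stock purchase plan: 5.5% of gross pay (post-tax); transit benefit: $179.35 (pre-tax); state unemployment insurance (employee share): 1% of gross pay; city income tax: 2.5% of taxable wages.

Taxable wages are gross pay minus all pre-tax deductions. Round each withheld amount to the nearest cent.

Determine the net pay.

$1,889.84

Transit benefit: $179.35
SIMPLE IRA contribution: $3,535.76 × 0.09 = $318.22
Pre-tax total = $179.35 + $318.22 = $497.57
Taxable wages = $3,535.76 − $497.57 = $3,038.19
Federal tax withheld: $3,038.19 × 0.275 = $835.50
City income tax: $3,038.19 × 0.025 = $75.95
State unemployment insurance (employee share): $3,535.76 × 0.01 = $35.36
PFL insurance: $3,535.76 × 0.002 = $7.07
Employee stock purchase plan: $3,535.76 × 0.055 = $194.47
Total deductions = $179.35 + $318.22 + $835.50 + $75.95 + $35.36 + $7.07 + $194.47 = $1,645.92
Net pay = $3,535.76 − $1,645.92 = $1,889.84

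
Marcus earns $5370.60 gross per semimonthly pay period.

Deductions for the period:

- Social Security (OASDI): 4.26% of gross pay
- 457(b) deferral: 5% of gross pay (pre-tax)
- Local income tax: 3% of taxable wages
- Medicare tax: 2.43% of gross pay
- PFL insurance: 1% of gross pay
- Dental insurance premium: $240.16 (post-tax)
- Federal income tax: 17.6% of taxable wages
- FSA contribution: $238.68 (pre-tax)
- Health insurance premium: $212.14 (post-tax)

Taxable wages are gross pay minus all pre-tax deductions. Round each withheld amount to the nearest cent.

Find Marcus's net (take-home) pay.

457(b) deferral: $5370.60 × 0.05 = $268.53
FSA contribution: $238.68
Pre-tax total = $268.53 + $238.68 = $507.21
Taxable wages = $5370.60 − $507.21 = $4863.39
Federal income tax: $4863.39 × 0.176 = $855.96
Local income tax: $4863.39 × 0.03 = $145.90
Social Security (OASDI): $5370.60 × 0.0426 = $228.79
Medicare tax: $5370.60 × 0.0243 = $130.51
PFL insurance: $5370.60 × 0.01 = $53.71
Dental insurance premium: $240.16
Health insurance premium: $212.14
Total deductions = $268.53 + $238.68 + $855.96 + $145.90 + $228.79 + $130.51 + $53.71 + $240.16 + $212.14 = $2374.38
Net pay = $5370.60 − $2374.38 = $2996.22

$2996.22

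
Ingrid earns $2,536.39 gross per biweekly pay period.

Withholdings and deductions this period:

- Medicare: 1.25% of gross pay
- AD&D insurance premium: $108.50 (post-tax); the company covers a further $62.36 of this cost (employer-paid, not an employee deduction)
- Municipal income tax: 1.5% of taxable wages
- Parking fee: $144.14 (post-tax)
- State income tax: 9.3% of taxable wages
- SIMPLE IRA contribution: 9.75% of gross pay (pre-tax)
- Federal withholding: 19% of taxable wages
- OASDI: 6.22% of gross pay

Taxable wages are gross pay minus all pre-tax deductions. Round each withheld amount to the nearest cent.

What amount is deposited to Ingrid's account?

$1,164.83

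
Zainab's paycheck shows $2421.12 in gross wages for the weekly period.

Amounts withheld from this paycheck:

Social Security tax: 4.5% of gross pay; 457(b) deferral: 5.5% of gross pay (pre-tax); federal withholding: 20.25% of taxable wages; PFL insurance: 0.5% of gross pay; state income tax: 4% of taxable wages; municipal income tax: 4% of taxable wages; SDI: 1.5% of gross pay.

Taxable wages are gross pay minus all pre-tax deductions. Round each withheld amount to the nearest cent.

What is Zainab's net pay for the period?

457(b) deferral: $2421.12 × 0.055 = $133.16
Taxable wages = $2421.12 − $133.16 = $2287.96
Federal withholding: $2287.96 × 0.2025 = $463.31
State income tax: $2287.96 × 0.04 = $91.52
Municipal income tax: $2287.96 × 0.04 = $91.52
SDI: $2421.12 × 0.015 = $36.32
Social Security tax: $2421.12 × 0.045 = $108.95
PFL insurance: $2421.12 × 0.005 = $12.11
Total deductions = $133.16 + $463.31 + $91.52 + $91.52 + $36.32 + $108.95 + $12.11 = $936.89
Net pay = $2421.12 − $936.89 = $1484.23

$1484.23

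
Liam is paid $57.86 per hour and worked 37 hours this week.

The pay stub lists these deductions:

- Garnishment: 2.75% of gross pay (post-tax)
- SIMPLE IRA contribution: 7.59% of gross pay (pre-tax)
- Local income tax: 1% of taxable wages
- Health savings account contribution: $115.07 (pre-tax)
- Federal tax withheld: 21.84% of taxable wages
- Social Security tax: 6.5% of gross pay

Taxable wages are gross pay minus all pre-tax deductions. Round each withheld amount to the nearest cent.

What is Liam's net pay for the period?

Gross pay: 37 × $57.86 = $2140.82
SIMPLE IRA contribution: $2140.82 × 0.0759 = $162.49
Health savings account contribution: $115.07
Pre-tax total = $162.49 + $115.07 = $277.56
Taxable wages = $2140.82 − $277.56 = $1863.26
Federal tax withheld: $1863.26 × 0.2184 = $406.94
Local income tax: $1863.26 × 0.01 = $18.63
Social Security tax: $2140.82 × 0.065 = $139.15
Garnishment: $2140.82 × 0.0275 = $58.87
Total deductions = $162.49 + $115.07 + $406.94 + $18.63 + $139.15 + $58.87 = $901.15
Net pay = $2140.82 − $901.15 = $1239.67

$1239.67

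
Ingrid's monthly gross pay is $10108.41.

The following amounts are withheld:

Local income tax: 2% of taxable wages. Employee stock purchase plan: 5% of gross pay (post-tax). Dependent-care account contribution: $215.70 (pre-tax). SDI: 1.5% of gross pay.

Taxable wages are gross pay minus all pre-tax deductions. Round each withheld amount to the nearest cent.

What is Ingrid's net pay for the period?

$9037.81

Dependent-care account contribution: $215.70
Taxable wages = $10108.41 − $215.70 = $9892.71
Local income tax: $9892.71 × 0.02 = $197.85
SDI: $10108.41 × 0.015 = $151.63
Employee stock purchase plan: $10108.41 × 0.05 = $505.42
Total deductions = $215.70 + $197.85 + $151.63 + $505.42 = $1070.60
Net pay = $10108.41 − $1070.60 = $9037.81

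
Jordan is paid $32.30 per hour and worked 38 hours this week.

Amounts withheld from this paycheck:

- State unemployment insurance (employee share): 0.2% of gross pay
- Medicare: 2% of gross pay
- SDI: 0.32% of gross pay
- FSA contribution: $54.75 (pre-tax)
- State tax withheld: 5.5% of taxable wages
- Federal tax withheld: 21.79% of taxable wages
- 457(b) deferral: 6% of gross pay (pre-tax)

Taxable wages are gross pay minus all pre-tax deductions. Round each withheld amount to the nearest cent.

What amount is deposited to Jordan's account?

$768.16

Gross pay: 38 × $32.30 = $1,227.40
FSA contribution: $54.75
457(b) deferral: $1,227.40 × 0.06 = $73.64
Pre-tax total = $54.75 + $73.64 = $128.39
Taxable wages = $1,227.40 − $128.39 = $1,099.01
Federal tax withheld: $1,099.01 × 0.2179 = $239.47
State tax withheld: $1,099.01 × 0.055 = $60.45
SDI: $1,227.40 × 0.0032 = $3.93
State unemployment insurance (employee share): $1,227.40 × 0.002 = $2.45
Medicare: $1,227.40 × 0.02 = $24.55
Total deductions = $54.75 + $73.64 + $239.47 + $60.45 + $3.93 + $2.45 + $24.55 = $459.24
Net pay = $1,227.40 − $459.24 = $768.16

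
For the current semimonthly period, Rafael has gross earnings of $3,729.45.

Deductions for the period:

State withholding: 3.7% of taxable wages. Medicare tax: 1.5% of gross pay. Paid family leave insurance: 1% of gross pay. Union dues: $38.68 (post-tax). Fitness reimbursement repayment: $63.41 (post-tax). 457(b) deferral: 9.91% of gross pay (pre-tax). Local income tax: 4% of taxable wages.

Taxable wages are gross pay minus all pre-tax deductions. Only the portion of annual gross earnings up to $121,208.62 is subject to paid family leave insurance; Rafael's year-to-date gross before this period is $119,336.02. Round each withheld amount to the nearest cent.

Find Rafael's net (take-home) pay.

457(b) deferral: $3,729.45 × 0.0991 = $369.59
Taxable wages = $3,729.45 − $369.59 = $3,359.86
State withholding: $3,359.86 × 0.037 = $124.31
Local income tax: $3,359.86 × 0.04 = $134.39
Paid family leave insurance: only $121,208.62 − $119,336.02 = $1,872.60 of this check is subject → $1,872.60 × 0.01 = $18.73
Medicare tax: $3,729.45 × 0.015 = $55.94
Union dues: $38.68
Fitness reimbursement repayment: $63.41
Total deductions = $369.59 + $124.31 + $134.39 + $18.73 + $55.94 + $38.68 + $63.41 = $805.05
Net pay = $3,729.45 − $805.05 = $2,924.40

$2,924.40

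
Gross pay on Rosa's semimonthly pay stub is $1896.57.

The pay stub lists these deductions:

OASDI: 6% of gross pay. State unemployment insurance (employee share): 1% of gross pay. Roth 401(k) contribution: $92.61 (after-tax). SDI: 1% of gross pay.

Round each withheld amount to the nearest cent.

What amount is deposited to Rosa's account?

SDI: $1896.57 × 0.01 = $18.97
State unemployment insurance (employee share): $1896.57 × 0.01 = $18.97
OASDI: $1896.57 × 0.06 = $113.79
Roth 401(k) contribution: $92.61
Total deductions = $18.97 + $18.97 + $113.79 + $92.61 = $244.34
Net pay = $1896.57 − $244.34 = $1652.23

$1652.23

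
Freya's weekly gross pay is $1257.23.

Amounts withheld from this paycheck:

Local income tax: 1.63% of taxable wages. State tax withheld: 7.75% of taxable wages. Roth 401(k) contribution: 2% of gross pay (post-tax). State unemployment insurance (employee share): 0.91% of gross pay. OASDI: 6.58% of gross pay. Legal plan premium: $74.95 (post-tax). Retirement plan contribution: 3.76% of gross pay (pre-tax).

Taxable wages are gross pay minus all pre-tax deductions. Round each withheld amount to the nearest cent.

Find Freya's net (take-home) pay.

Retirement plan contribution: $1257.23 × 0.0376 = $47.27
Taxable wages = $1257.23 − $47.27 = $1209.96
State tax withheld: $1209.96 × 0.0775 = $93.77
Local income tax: $1209.96 × 0.0163 = $19.72
State unemployment insurance (employee share): $1257.23 × 0.0091 = $11.44
OASDI: $1257.23 × 0.0658 = $82.73
Legal plan premium: $74.95
Roth 401(k) contribution: $1257.23 × 0.02 = $25.14
Total deductions = $47.27 + $93.77 + $19.72 + $11.44 + $82.73 + $74.95 + $25.14 = $355.02
Net pay = $1257.23 − $355.02 = $902.21

$902.21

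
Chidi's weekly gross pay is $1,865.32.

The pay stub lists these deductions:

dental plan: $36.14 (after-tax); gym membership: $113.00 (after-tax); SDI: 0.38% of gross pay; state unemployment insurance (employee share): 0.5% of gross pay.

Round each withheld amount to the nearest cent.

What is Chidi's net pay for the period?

$1,699.76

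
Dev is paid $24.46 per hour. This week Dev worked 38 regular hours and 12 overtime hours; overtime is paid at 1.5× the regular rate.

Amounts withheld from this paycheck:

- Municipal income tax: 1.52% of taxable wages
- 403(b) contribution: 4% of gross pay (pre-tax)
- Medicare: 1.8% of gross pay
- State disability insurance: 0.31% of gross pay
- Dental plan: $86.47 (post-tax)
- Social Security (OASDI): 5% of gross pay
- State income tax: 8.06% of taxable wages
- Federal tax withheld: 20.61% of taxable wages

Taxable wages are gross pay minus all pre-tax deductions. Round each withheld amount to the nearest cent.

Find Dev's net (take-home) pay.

$734.10

Regular pay: 38 × $24.46 = $929.48
Overtime pay: 12 × $24.46 × 1.5 = $440.28
Gross pay = $929.48 + $440.28 = $1369.76
403(b) contribution: $1369.76 × 0.04 = $54.79
Taxable wages = $1369.76 − $54.79 = $1314.97
Municipal income tax: $1314.97 × 0.0152 = $19.99
Federal tax withheld: $1314.97 × 0.2061 = $271.02
State income tax: $1314.97 × 0.0806 = $105.99
Social Security (OASDI): $1369.76 × 0.05 = $68.49
Medicare: $1369.76 × 0.018 = $24.66
State disability insurance: $1369.76 × 0.0031 = $4.25
Dental plan: $86.47
Total deductions = $54.79 + $19.99 + $271.02 + $105.99 + $68.49 + $24.66 + $4.25 + $86.47 = $635.66
Net pay = $1369.76 − $635.66 = $734.10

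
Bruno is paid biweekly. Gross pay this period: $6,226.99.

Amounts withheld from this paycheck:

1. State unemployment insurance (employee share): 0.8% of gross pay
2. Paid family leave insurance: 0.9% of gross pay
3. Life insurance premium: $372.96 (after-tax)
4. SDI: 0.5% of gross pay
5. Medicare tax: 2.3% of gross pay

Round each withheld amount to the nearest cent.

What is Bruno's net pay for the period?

$5,573.82

State unemployment insurance (employee share): $6,226.99 × 0.008 = $49.82
Medicare tax: $6,226.99 × 0.023 = $143.22
Paid family leave insurance: $6,226.99 × 0.009 = $56.04
SDI: $6,226.99 × 0.005 = $31.13
Life insurance premium: $372.96
Total deductions = $49.82 + $143.22 + $56.04 + $31.13 + $372.96 = $653.17
Net pay = $6,226.99 − $653.17 = $5,573.82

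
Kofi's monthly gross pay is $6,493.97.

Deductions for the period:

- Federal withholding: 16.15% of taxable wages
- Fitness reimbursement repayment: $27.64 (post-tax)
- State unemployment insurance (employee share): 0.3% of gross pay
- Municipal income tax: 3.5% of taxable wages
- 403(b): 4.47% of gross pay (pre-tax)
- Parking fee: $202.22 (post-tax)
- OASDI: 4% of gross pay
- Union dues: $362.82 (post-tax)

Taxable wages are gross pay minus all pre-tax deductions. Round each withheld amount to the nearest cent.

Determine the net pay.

$4,112.74

403(b): $6,493.97 × 0.0447 = $290.28
Taxable wages = $6,493.97 − $290.28 = $6,203.69
Federal withholding: $6,203.69 × 0.1615 = $1,001.90
Municipal income tax: $6,203.69 × 0.035 = $217.13
State unemployment insurance (employee share): $6,493.97 × 0.003 = $19.48
OASDI: $6,493.97 × 0.04 = $259.76
Union dues: $362.82
Fitness reimbursement repayment: $27.64
Parking fee: $202.22
Total deductions = $290.28 + $1,001.90 + $217.13 + $19.48 + $259.76 + $362.82 + $27.64 + $202.22 = $2,381.23
Net pay = $6,493.97 − $2,381.23 = $4,112.74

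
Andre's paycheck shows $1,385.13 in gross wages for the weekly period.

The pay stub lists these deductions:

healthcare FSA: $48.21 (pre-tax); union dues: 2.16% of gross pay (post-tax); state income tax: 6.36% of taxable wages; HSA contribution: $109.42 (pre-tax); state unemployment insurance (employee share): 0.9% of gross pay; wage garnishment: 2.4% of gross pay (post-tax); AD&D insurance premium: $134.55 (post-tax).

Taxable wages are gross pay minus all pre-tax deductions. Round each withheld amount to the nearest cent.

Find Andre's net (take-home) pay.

Healthcare FSA: $48.21
HSA contribution: $109.42
Pre-tax total = $48.21 + $109.42 = $157.63
Taxable wages = $1,385.13 − $157.63 = $1,227.50
State income tax: $1,227.50 × 0.0636 = $78.07
State unemployment insurance (employee share): $1,385.13 × 0.009 = $12.47
Union dues: $1,385.13 × 0.0216 = $29.92
AD&D insurance premium: $134.55
Wage garnishment: $1,385.13 × 0.024 = $33.24
Total deductions = $48.21 + $109.42 + $78.07 + $12.47 + $29.92 + $134.55 + $33.24 = $445.88
Net pay = $1,385.13 − $445.88 = $939.25

$939.25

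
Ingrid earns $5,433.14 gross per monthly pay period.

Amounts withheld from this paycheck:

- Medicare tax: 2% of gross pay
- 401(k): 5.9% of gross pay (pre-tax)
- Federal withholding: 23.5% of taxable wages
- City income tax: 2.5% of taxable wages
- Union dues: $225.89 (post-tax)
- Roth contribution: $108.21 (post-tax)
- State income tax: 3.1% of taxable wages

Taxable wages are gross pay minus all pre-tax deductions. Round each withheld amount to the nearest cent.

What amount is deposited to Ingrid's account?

401(k): $5,433.14 × 0.059 = $320.56
Taxable wages = $5,433.14 − $320.56 = $5,112.58
State income tax: $5,112.58 × 0.031 = $158.49
City income tax: $5,112.58 × 0.025 = $127.81
Federal withholding: $5,112.58 × 0.235 = $1,201.46
Medicare tax: $5,433.14 × 0.02 = $108.66
Roth contribution: $108.21
Union dues: $225.89
Total deductions = $320.56 + $158.49 + $127.81 + $1,201.46 + $108.66 + $108.21 + $225.89 = $2,251.08
Net pay = $5,433.14 − $2,251.08 = $3,182.06

$3,182.06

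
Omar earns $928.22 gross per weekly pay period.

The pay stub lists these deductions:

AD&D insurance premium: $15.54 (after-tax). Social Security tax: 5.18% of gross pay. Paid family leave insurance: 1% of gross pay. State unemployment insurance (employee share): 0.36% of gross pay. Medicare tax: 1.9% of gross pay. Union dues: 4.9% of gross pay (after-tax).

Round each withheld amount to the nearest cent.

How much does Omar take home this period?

$788.86

Medicare tax: $928.22 × 0.019 = $17.64
State unemployment insurance (employee share): $928.22 × 0.0036 = $3.34
Social Security tax: $928.22 × 0.0518 = $48.08
Paid family leave insurance: $928.22 × 0.01 = $9.28
Union dues: $928.22 × 0.049 = $45.48
AD&D insurance premium: $15.54
Total deductions = $17.64 + $3.34 + $48.08 + $9.28 + $45.48 + $15.54 = $139.36
Net pay = $928.22 − $139.36 = $788.86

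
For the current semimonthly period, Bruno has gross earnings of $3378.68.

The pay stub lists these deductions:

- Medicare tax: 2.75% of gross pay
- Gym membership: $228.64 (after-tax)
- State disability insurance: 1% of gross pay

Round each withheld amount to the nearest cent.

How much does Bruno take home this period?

State disability insurance: $3378.68 × 0.01 = $33.79
Medicare tax: $3378.68 × 0.0275 = $92.91
Gym membership: $228.64
Total deductions = $33.79 + $92.91 + $228.64 = $355.34
Net pay = $3378.68 − $355.34 = $3023.34

$3023.34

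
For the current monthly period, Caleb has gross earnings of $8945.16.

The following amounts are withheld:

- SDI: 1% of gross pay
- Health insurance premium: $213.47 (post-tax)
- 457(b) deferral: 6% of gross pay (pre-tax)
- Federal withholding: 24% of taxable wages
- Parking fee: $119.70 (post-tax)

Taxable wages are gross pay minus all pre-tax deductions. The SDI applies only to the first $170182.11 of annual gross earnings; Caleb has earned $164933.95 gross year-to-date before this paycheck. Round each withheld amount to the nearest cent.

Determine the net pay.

457(b) deferral: $8945.16 × 0.06 = $536.71
Taxable wages = $8945.16 − $536.71 = $8408.45
Federal withholding: $8408.45 × 0.24 = $2018.03
SDI: only $170182.11 − $164933.95 = $5248.16 of this check is subject → $5248.16 × 0.01 = $52.48
Health insurance premium: $213.47
Parking fee: $119.70
Total deductions = $536.71 + $2018.03 + $52.48 + $213.47 + $119.70 = $2940.39
Net pay = $8945.16 − $2940.39 = $6004.77

$6004.77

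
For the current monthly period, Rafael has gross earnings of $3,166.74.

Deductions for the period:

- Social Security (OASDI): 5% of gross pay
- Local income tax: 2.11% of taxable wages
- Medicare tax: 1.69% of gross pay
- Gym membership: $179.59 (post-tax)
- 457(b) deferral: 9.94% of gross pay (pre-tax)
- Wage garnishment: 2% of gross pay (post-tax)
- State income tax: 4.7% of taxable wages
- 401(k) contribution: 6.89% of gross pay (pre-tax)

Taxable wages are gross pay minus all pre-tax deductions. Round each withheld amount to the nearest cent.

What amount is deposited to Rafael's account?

$1,999.64

401(k) contribution: $3,166.74 × 0.0689 = $218.19
457(b) deferral: $3,166.74 × 0.0994 = $314.77
Pre-tax total = $218.19 + $314.77 = $532.96
Taxable wages = $3,166.74 − $532.96 = $2,633.78
State income tax: $2,633.78 × 0.047 = $123.79
Local income tax: $2,633.78 × 0.0211 = $55.57
Social Security (OASDI): $3,166.74 × 0.05 = $158.34
Medicare tax: $3,166.74 × 0.0169 = $53.52
Wage garnishment: $3,166.74 × 0.02 = $63.33
Gym membership: $179.59
Total deductions = $218.19 + $314.77 + $123.79 + $55.57 + $158.34 + $53.52 + $63.33 + $179.59 = $1,167.10
Net pay = $3,166.74 − $1,167.10 = $1,999.64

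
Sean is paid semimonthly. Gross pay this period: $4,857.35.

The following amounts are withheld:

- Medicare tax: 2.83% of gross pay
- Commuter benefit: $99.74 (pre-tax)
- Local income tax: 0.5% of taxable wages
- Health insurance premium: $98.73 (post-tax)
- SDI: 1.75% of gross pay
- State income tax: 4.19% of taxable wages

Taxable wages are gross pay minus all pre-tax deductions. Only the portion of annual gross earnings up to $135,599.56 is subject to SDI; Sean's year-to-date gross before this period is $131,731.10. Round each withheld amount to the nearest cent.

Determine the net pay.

Commuter benefit: $99.74
Taxable wages = $4,857.35 − $99.74 = $4,757.61
State income tax: $4,757.61 × 0.0419 = $199.34
Local income tax: $4,757.61 × 0.005 = $23.79
SDI: only $135,599.56 − $131,731.10 = $3,868.46 of this check is subject → $3,868.46 × 0.0175 = $67.70
Medicare tax: $4,857.35 × 0.0283 = $137.46
Health insurance premium: $98.73
Total deductions = $99.74 + $199.34 + $23.79 + $67.70 + $137.46 + $98.73 = $626.76
Net pay = $4,857.35 − $626.76 = $4,230.59

$4,230.59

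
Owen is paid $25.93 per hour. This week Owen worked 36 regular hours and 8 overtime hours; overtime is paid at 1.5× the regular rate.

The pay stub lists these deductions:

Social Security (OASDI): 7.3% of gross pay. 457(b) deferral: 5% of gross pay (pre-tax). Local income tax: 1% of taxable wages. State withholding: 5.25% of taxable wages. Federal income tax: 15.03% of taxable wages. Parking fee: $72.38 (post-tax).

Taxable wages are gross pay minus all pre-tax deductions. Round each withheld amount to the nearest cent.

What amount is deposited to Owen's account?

$767.55

Regular pay: 36 × $25.93 = $933.48
Overtime pay: 8 × $25.93 × 1.5 = $311.16
Gross pay = $933.48 + $311.16 = $1,244.64
457(b) deferral: $1,244.64 × 0.05 = $62.23
Taxable wages = $1,244.64 − $62.23 = $1,182.41
Federal income tax: $1,182.41 × 0.1503 = $177.72
State withholding: $1,182.41 × 0.0525 = $62.08
Local income tax: $1,182.41 × 0.01 = $11.82
Social Security (OASDI): $1,244.64 × 0.073 = $90.86
Parking fee: $72.38
Total deductions = $62.23 + $177.72 + $62.08 + $11.82 + $90.86 + $72.38 = $477.09
Net pay = $1,244.64 − $477.09 = $767.55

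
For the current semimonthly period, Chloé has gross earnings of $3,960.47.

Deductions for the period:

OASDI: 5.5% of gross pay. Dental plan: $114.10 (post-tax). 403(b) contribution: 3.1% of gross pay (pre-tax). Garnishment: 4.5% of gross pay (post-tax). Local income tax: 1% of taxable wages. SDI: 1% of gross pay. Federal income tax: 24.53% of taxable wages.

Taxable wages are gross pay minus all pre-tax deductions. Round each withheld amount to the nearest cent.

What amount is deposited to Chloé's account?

403(b) contribution: $3,960.47 × 0.031 = $122.77
Taxable wages = $3,960.47 − $122.77 = $3,837.70
Local income tax: $3,837.70 × 0.01 = $38.38
Federal income tax: $3,837.70 × 0.2453 = $941.39
OASDI: $3,960.47 × 0.055 = $217.83
SDI: $3,960.47 × 0.01 = $39.60
Garnishment: $3,960.47 × 0.045 = $178.22
Dental plan: $114.10
Total deductions = $122.77 + $38.38 + $941.39 + $217.83 + $39.60 + $178.22 + $114.10 = $1,652.29
Net pay = $3,960.47 − $1,652.29 = $2,308.18

$2,308.18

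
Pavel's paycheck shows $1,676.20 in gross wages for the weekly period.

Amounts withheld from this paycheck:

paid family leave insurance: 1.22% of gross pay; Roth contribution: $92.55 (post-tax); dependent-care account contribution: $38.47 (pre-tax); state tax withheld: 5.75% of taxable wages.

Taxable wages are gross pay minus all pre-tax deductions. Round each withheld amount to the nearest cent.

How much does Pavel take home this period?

Dependent-care account contribution: $38.47
Taxable wages = $1,676.20 − $38.47 = $1,637.73
State tax withheld: $1,637.73 × 0.0575 = $94.17
Paid family leave insurance: $1,676.20 × 0.0122 = $20.45
Roth contribution: $92.55
Total deductions = $38.47 + $94.17 + $20.45 + $92.55 = $245.64
Net pay = $1,676.20 − $245.64 = $1,430.56

$1,430.56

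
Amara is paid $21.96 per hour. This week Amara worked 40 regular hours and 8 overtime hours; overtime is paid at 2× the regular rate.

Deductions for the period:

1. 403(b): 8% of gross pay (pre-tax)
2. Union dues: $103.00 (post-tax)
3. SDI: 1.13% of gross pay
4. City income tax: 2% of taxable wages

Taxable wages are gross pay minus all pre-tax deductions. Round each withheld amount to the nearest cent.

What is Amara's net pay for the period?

$991.85

Regular pay: 40 × $21.96 = $878.40
Overtime pay: 8 × $21.96 × 2 = $351.36
Gross pay = $878.40 + $351.36 = $1229.76
403(b): $1229.76 × 0.08 = $98.38
Taxable wages = $1229.76 − $98.38 = $1131.38
City income tax: $1131.38 × 0.02 = $22.63
SDI: $1229.76 × 0.0113 = $13.90
Union dues: $103.00
Total deductions = $98.38 + $22.63 + $13.90 + $103.00 = $237.91
Net pay = $1229.76 − $237.91 = $991.85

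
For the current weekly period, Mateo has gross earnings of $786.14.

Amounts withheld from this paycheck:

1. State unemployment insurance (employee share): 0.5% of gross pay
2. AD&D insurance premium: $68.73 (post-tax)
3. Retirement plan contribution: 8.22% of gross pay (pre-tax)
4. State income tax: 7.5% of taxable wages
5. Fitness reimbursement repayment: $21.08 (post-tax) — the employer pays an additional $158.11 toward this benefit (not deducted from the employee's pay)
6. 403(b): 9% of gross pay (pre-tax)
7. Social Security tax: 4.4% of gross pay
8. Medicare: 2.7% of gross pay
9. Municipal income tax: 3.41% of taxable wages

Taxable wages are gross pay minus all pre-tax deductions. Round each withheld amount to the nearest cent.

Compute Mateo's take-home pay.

$430.21

Retirement plan contribution: $786.14 × 0.0822 = $64.62
403(b): $786.14 × 0.09 = $70.75
Pre-tax total = $64.62 + $70.75 = $135.37
Taxable wages = $786.14 − $135.37 = $650.77
State income tax: $650.77 × 0.075 = $48.81
Municipal income tax: $650.77 × 0.0341 = $22.19
Medicare: $786.14 × 0.027 = $21.23
Social Security tax: $786.14 × 0.044 = $34.59
State unemployment insurance (employee share): $786.14 × 0.005 = $3.93
Fitness reimbursement repayment: $21.08
AD&D insurance premium: $68.73
(Employer's $158.11 toward fitness reimbursement repayment is not withheld from the employee.)
Total deductions = $64.62 + $70.75 + $48.81 + $22.19 + $21.23 + $34.59 + $3.93 + $21.08 + $68.73 = $355.93
Net pay = $786.14 − $355.93 = $430.21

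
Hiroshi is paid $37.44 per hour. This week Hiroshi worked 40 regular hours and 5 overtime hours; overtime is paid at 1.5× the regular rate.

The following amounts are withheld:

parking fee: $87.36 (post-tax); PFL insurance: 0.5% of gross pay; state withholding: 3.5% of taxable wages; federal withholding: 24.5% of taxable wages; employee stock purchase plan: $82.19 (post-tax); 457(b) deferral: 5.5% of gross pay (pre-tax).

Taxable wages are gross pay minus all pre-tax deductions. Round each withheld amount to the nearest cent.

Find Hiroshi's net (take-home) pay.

$1,031.59

Regular pay: 40 × $37.44 = $1,497.60
Overtime pay: 5 × $37.44 × 1.5 = $280.80
Gross pay = $1,497.60 + $280.80 = $1,778.40
457(b) deferral: $1,778.40 × 0.055 = $97.81
Taxable wages = $1,778.40 − $97.81 = $1,680.59
Federal withholding: $1,680.59 × 0.245 = $411.74
State withholding: $1,680.59 × 0.035 = $58.82
PFL insurance: $1,778.40 × 0.005 = $8.89
Parking fee: $87.36
Employee stock purchase plan: $82.19
Total deductions = $97.81 + $411.74 + $58.82 + $8.89 + $87.36 + $82.19 = $746.81
Net pay = $1,778.40 − $746.81 = $1,031.59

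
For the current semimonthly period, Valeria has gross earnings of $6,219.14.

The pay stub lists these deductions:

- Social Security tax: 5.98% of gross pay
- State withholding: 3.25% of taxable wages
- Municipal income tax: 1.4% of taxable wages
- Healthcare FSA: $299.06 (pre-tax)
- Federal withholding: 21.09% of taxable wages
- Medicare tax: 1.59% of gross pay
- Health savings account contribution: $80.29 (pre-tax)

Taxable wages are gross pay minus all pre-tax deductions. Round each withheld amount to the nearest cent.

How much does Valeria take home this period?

$3,865.85

Healthcare FSA: $299.06
Health savings account contribution: $80.29
Pre-tax total = $299.06 + $80.29 = $379.35
Taxable wages = $6,219.14 − $379.35 = $5,839.79
State withholding: $5,839.79 × 0.0325 = $189.79
Federal withholding: $5,839.79 × 0.2109 = $1,231.61
Municipal income tax: $5,839.79 × 0.014 = $81.76
Social Security tax: $6,219.14 × 0.0598 = $371.90
Medicare tax: $6,219.14 × 0.0159 = $98.88
Total deductions = $299.06 + $80.29 + $189.79 + $1,231.61 + $81.76 + $371.90 + $98.88 = $2,353.29
Net pay = $6,219.14 − $2,353.29 = $3,865.85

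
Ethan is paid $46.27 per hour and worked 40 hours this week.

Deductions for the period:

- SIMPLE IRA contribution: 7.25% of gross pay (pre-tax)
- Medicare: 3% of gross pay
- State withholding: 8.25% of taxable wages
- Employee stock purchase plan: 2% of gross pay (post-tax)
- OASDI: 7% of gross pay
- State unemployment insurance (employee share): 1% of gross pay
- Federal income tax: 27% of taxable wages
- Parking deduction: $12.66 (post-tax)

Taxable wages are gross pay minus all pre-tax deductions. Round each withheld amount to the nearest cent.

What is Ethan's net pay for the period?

$858.24

Gross pay: 40 × $46.27 = $1,850.80
SIMPLE IRA contribution: $1,850.80 × 0.0725 = $134.18
Taxable wages = $1,850.80 − $134.18 = $1,716.62
Federal income tax: $1,716.62 × 0.27 = $463.49
State withholding: $1,716.62 × 0.0825 = $141.62
State unemployment insurance (employee share): $1,850.80 × 0.01 = $18.51
OASDI: $1,850.80 × 0.07 = $129.56
Medicare: $1,850.80 × 0.03 = $55.52
Parking deduction: $12.66
Employee stock purchase plan: $1,850.80 × 0.02 = $37.02
Total deductions = $134.18 + $463.49 + $141.62 + $18.51 + $129.56 + $55.52 + $12.66 + $37.02 = $992.56
Net pay = $1,850.80 − $992.56 = $858.24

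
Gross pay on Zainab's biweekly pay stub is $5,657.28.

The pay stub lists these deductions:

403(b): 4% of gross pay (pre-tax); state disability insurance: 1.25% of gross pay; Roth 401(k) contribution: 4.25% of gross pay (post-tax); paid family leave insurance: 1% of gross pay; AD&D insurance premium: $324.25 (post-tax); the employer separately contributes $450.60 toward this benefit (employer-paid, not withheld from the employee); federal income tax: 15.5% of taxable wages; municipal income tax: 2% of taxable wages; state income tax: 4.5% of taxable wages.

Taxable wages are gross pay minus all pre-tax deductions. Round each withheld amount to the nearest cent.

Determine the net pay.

$3,544.21

403(b): $5,657.28 × 0.04 = $226.29
Taxable wages = $5,657.28 − $226.29 = $5,430.99
Municipal income tax: $5,430.99 × 0.02 = $108.62
Federal income tax: $5,430.99 × 0.155 = $841.80
State income tax: $5,430.99 × 0.045 = $244.39
State disability insurance: $5,657.28 × 0.0125 = $70.72
Paid family leave insurance: $5,657.28 × 0.01 = $56.57
AD&D insurance premium: $324.25
Roth 401(k) contribution: $5,657.28 × 0.0425 = $240.43
(Employer's $450.60 toward AD&D insurance premium is not withheld from the employee.)
Total deductions = $226.29 + $108.62 + $841.80 + $244.39 + $70.72 + $56.57 + $324.25 + $240.43 = $2,113.07
Net pay = $5,657.28 − $2,113.07 = $3,544.21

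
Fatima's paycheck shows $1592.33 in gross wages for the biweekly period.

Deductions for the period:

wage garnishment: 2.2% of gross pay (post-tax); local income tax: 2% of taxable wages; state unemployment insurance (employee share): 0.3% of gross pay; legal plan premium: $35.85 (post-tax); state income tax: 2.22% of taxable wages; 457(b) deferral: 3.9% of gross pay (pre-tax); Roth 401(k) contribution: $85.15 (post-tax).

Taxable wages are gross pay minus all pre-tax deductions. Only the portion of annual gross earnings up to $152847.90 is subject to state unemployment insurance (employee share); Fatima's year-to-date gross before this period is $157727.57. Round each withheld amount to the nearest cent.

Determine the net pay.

457(b) deferral: $1592.33 × 0.039 = $62.10
Taxable wages = $1592.33 − $62.10 = $1530.23
State income tax: $1530.23 × 0.0222 = $33.97
Local income tax: $1530.23 × 0.02 = $30.60
State unemployment insurance (employee share): annual cap $152847.90 already reached (YTD $157727.57), so $0.00
Wage garnishment: $1592.33 × 0.022 = $35.03
Legal plan premium: $35.85
Roth 401(k) contribution: $85.15
Total deductions = $62.10 + $33.97 + $30.60 + $0.00 + $35.03 + $35.85 + $85.15 = $282.70
Net pay = $1592.33 − $282.70 = $1309.63

$1309.63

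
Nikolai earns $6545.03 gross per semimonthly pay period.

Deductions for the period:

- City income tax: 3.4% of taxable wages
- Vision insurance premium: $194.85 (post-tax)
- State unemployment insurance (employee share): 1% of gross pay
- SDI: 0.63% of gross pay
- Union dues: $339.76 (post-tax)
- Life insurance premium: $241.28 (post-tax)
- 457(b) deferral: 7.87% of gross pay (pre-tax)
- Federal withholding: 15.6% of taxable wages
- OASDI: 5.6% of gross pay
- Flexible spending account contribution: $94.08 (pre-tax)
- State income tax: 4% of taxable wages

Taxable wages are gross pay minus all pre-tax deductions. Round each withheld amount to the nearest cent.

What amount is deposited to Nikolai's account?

Flexible spending account contribution: $94.08
457(b) deferral: $6545.03 × 0.0787 = $515.09
Pre-tax total = $94.08 + $515.09 = $609.17
Taxable wages = $6545.03 − $609.17 = $5935.86
City income tax: $5935.86 × 0.034 = $201.82
State income tax: $5935.86 × 0.04 = $237.43
Federal withholding: $5935.86 × 0.156 = $925.99
SDI: $6545.03 × 0.0063 = $41.23
OASDI: $6545.03 × 0.056 = $366.52
State unemployment insurance (employee share): $6545.03 × 0.01 = $65.45
Life insurance premium: $241.28
Vision insurance premium: $194.85
Union dues: $339.76
Total deductions = $94.08 + $515.09 + $201.82 + $237.43 + $925.99 + $41.23 + $366.52 + $65.45 + $241.28 + $194.85 + $339.76 = $3223.50
Net pay = $6545.03 − $3223.50 = $3321.53

$3321.53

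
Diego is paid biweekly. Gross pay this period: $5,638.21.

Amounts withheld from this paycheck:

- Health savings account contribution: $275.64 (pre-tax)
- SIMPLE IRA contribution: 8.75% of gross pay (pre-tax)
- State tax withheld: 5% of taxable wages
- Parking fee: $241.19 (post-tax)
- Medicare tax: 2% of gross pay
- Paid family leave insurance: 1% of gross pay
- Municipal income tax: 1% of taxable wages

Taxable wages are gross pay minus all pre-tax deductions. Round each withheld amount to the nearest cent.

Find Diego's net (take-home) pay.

$4,166.75

Health savings account contribution: $275.64
SIMPLE IRA contribution: $5,638.21 × 0.0875 = $493.34
Pre-tax total = $275.64 + $493.34 = $768.98
Taxable wages = $5,638.21 − $768.98 = $4,869.23
State tax withheld: $4,869.23 × 0.05 = $243.46
Municipal income tax: $4,869.23 × 0.01 = $48.69
Paid family leave insurance: $5,638.21 × 0.01 = $56.38
Medicare tax: $5,638.21 × 0.02 = $112.76
Parking fee: $241.19
Total deductions = $275.64 + $493.34 + $243.46 + $48.69 + $56.38 + $112.76 + $241.19 = $1,471.46
Net pay = $5,638.21 − $1,471.46 = $4,166.75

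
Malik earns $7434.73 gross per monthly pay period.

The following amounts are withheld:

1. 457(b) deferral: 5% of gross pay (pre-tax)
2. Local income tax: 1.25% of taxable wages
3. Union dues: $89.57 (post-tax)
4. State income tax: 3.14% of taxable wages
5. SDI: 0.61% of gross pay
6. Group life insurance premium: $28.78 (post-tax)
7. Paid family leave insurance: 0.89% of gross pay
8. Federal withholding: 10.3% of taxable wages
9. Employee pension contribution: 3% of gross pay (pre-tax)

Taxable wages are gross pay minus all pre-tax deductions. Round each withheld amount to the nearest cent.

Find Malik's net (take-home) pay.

457(b) deferral: $7434.73 × 0.05 = $371.74
Employee pension contribution: $7434.73 × 0.03 = $223.04
Pre-tax total = $371.74 + $223.04 = $594.78
Taxable wages = $7434.73 − $594.78 = $6839.95
State income tax: $6839.95 × 0.0314 = $214.77
Federal withholding: $6839.95 × 0.103 = $704.51
Local income tax: $6839.95 × 0.0125 = $85.50
SDI: $7434.73 × 0.0061 = $45.35
Paid family leave insurance: $7434.73 × 0.0089 = $66.17
Group life insurance premium: $28.78
Union dues: $89.57
Total deductions = $371.74 + $223.04 + $214.77 + $704.51 + $85.50 + $45.35 + $66.17 + $28.78 + $89.57 = $1829.43
Net pay = $7434.73 − $1829.43 = $5605.30

$5605.30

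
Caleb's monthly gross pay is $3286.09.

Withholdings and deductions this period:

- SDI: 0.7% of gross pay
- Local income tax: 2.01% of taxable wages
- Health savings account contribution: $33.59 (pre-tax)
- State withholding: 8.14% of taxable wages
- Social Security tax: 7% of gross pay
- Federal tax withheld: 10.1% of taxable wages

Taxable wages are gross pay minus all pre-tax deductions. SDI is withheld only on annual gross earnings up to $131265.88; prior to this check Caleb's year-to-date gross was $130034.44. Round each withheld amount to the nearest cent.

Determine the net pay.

$2355.22

Health savings account contribution: $33.59
Taxable wages = $3286.09 − $33.59 = $3252.50
Local income tax: $3252.50 × 0.0201 = $65.38
Federal tax withheld: $3252.50 × 0.101 = $328.50
State withholding: $3252.50 × 0.0814 = $264.75
Social Security tax: $3286.09 × 0.07 = $230.03
SDI: only $131265.88 − $130034.44 = $1231.44 of this check is subject → $1231.44 × 0.007 = $8.62
Total deductions = $33.59 + $65.38 + $328.50 + $264.75 + $230.03 + $8.62 = $930.87
Net pay = $3286.09 − $930.87 = $2355.22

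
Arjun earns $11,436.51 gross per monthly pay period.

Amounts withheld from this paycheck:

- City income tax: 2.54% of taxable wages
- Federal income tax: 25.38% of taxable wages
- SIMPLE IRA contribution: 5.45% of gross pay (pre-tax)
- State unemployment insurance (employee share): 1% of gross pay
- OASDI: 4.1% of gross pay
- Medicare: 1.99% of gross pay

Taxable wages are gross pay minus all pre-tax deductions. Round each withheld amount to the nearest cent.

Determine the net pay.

SIMPLE IRA contribution: $11,436.51 × 0.0545 = $623.29
Taxable wages = $11,436.51 − $623.29 = $10,813.22
City income tax: $10,813.22 × 0.0254 = $274.66
Federal income tax: $10,813.22 × 0.2538 = $2,744.40
OASDI: $11,436.51 × 0.041 = $468.90
Medicare: $11,436.51 × 0.0199 = $227.59
State unemployment insurance (employee share): $11,436.51 × 0.01 = $114.37
Total deductions = $623.29 + $274.66 + $2,744.40 + $468.90 + $227.59 + $114.37 = $4,453.21
Net pay = $11,436.51 − $4,453.21 = $6,983.30

$6,983.30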